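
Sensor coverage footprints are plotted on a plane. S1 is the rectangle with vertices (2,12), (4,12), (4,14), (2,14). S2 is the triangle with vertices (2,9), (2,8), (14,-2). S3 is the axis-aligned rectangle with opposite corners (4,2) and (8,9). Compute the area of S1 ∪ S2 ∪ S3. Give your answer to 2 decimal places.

By inclusion–exclusion:
Individual areas: |S1| = 4, |S2| = 6, |S3| = 28.
|S1∩S2| = 0.
|S1∩S3| = 0 (no overlap).
|S2∩S3| = 2.6667.
|S1∩S2∩S3| = 0.
|S1 ∪ S2 ∪ S3| = 38 − 2.6667 + 0 = 35.33.

35.33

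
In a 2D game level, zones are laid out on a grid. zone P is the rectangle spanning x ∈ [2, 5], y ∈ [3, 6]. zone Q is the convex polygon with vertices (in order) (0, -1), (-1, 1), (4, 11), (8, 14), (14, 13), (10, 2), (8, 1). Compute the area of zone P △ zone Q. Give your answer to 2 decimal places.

119.00

|zone P| = 9, |zone Q| = 128, |zone P∩zone Q| = 9.
|zone P △ zone Q| = |zone P| + |zone Q| − 2·|zone P∩zone Q| = 9 + 128 − 18 = 119.00.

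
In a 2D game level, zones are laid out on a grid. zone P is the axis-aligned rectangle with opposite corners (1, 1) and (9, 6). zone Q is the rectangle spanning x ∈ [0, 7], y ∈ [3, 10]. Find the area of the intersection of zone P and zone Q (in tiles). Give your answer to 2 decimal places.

|zone P∩zone Q|: x∈[1,7], y∈[3,6] → 6·3 = 18.

18.00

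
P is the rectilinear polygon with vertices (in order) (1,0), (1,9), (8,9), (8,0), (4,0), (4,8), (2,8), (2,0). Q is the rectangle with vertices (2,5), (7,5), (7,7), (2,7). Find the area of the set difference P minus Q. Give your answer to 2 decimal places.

|P| = 47, |P∩Q| = 6.
|P ∖ Q| = |P| − |P∩Q| = 47 − 6 = 41.00.

41.00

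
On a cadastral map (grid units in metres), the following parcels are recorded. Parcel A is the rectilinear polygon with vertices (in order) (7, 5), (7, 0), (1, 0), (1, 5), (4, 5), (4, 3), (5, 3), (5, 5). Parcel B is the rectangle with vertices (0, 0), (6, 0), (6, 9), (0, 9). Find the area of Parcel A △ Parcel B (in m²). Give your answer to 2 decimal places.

|Parcel A| = 28, |Parcel B| = 54, |Parcel A∩Parcel B| = 23.
|Parcel A △ Parcel B| = |Parcel A| + |Parcel B| − 2·|Parcel A∩Parcel B| = 28 + 54 − 46 = 36.00.

36.00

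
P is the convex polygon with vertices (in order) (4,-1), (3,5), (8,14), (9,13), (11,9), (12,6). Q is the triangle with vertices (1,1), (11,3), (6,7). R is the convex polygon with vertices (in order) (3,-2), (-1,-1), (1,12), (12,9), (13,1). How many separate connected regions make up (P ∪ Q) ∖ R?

(P ∪ Q) ∖ R is a single connected region.

1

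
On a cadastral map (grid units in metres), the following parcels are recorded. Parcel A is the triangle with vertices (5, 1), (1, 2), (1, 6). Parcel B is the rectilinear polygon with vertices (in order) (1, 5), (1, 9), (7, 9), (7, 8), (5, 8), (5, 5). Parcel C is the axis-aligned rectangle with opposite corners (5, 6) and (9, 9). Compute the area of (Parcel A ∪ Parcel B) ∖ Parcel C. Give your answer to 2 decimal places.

|Parcel A ∪ Parcel B| = 25.6.
|(Parcel A ∪ Parcel B) ∩ Parcel C| = 2.
|(Parcel A ∪ Parcel B) ∖ Parcel C| = 25.6 − 2 = 23.60.

23.60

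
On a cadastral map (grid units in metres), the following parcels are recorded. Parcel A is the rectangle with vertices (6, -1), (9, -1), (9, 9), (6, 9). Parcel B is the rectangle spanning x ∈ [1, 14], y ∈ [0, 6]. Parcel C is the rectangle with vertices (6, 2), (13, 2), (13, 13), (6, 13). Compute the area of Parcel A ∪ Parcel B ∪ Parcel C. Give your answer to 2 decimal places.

130.00

By inclusion–exclusion:
Individual areas: |Parcel A| = 30, |Parcel B| = 78, |Parcel C| = 77.
|Parcel A∩Parcel B|: x∈[6,9], y∈[0,6] → 3·6 = 18.
|Parcel A∩Parcel C|: x∈[6,9], y∈[2,9] → 3·7 = 21.
|Parcel B∩Parcel C|: x∈[6,13], y∈[2,6] → 7·4 = 28.
|Parcel A∩Parcel B∩Parcel C| = 12.
|Parcel A ∪ Parcel B ∪ Parcel C| = 185 − 67 + 12 = 130.00.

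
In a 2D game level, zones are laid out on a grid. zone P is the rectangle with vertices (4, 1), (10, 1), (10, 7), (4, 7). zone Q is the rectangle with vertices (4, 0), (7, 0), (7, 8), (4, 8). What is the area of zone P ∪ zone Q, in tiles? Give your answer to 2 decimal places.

By inclusion–exclusion:
Individual areas: |zone P| = 36, |zone Q| = 24.
|zone P∩zone Q|: x∈[4,7], y∈[1,7] → 3·6 = 18.
|zone P ∪ zone Q| = 60 − 18 = 42.00.

42.00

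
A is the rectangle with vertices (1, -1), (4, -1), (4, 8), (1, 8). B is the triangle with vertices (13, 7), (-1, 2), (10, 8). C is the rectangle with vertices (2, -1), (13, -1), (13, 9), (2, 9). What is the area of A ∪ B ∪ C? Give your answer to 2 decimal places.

By inclusion–exclusion:
Individual areas: |A| = 27, |B| = 14.5, |C| = 110.
|A∩B| = 1.9773.
|A∩C|: x∈[2,4], y∈[-1,8] → 2·9 = 18.
|B∩C| = 13.6526.
|A∩B∩C| = 1.5065.
|A ∪ B ∪ C| = 151.5 − 33.6299 + 1.5065 = 119.38.

119.38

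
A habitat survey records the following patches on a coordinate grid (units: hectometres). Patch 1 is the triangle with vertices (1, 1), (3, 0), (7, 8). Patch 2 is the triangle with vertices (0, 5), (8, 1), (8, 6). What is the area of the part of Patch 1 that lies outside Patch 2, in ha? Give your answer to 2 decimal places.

|Patch 1| = 10, |Patch 1∩Patch 2| = 3.2617.
|Patch 1 ∖ Patch 2| = |Patch 1| − |Patch 1∩Patch 2| = 10 − 3.2617 = 6.74.

6.74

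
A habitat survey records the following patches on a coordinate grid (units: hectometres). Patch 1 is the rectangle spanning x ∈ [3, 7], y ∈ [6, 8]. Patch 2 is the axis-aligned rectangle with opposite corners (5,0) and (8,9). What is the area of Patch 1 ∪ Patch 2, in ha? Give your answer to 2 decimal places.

31.00

By inclusion–exclusion:
Individual areas: |Patch 1| = 8, |Patch 2| = 27.
|Patch 1∩Patch 2|: x∈[5,7], y∈[6,8] → 2·2 = 4.
|Patch 1 ∪ Patch 2| = 35 − 4 = 31.00.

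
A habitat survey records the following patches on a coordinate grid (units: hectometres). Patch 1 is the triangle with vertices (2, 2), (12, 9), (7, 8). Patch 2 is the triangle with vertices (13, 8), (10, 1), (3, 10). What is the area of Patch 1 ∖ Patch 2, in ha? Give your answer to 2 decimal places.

|Patch 1| = 12.5, |Patch 1∩Patch 2| = 7.6884.
|Patch 1 ∖ Patch 2| = |Patch 1| − |Patch 1∩Patch 2| = 12.5 − 7.6884 = 4.81.

4.81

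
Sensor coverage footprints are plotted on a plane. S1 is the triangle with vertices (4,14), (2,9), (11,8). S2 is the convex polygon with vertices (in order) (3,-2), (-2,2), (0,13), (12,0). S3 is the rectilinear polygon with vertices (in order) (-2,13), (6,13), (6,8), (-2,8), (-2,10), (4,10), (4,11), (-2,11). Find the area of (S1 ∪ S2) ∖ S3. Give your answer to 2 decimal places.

|S1 ∪ S2| = 124.2404.
|(S1 ∪ S2) ∩ S3| = 21.8322.
|(S1 ∪ S2) ∖ S3| = 124.2404 − 21.8322 = 102.41.

102.41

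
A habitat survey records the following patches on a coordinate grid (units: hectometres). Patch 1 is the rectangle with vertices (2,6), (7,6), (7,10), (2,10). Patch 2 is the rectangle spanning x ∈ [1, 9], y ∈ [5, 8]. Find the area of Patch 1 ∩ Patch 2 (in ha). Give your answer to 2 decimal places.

|Patch 1∩Patch 2|: x∈[2,7], y∈[6,8] → 5·2 = 10.

10.00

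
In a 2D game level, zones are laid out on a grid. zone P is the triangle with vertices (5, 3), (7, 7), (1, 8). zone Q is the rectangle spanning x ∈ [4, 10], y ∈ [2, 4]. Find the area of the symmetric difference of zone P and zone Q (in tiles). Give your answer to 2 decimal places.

23.70

|zone P| = 13, |zone Q| = 12, |zone P∩zone Q| = 0.65.
|zone P △ zone Q| = |zone P| + |zone Q| − 2·|zone P∩zone Q| = 13 + 12 − 1.3 = 23.70.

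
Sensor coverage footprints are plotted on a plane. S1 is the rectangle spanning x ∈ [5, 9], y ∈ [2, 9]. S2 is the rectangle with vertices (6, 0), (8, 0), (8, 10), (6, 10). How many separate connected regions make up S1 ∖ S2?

S1 ∖ S2 splits into 2 disjoint pieces (area 7, area 7).

2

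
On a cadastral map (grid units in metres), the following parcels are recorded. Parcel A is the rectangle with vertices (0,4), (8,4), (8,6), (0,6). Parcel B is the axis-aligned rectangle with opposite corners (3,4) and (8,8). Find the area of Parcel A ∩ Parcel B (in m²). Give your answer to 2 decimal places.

10.00

|Parcel A∩Parcel B|: x∈[3,8], y∈[4,6] → 5·2 = 10.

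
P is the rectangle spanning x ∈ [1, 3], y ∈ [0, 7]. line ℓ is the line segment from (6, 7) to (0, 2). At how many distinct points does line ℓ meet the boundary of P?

The segment meets the boundary at (1,2.833), (3,4.5).

2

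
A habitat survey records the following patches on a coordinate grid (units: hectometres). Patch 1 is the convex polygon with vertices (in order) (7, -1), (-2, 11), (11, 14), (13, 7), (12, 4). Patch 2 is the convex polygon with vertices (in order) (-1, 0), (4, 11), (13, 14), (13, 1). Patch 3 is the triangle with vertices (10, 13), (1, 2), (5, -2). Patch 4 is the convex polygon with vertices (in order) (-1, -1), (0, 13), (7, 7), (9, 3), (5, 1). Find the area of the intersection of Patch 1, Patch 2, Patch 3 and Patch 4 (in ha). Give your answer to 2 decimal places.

17.23

The intersection is the polygon with vertices (5.878,7.962), (7,7), (7.6,5.8), (6.2,1.6), (5.364,1.182), (2.957,4.391).
By the shoelace formula its area is 17.23.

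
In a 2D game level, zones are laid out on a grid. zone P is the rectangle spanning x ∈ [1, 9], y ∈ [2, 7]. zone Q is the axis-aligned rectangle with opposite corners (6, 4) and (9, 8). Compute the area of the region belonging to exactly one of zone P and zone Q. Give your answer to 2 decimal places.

34.00

|zone P∩zone Q|: x∈[6,9], y∈[4,7] → 3·3 = 9.
|zone P △ zone Q| = |zone P| + |zone Q| − 2·|zone P∩zone Q| = 40 + 12 − 18 = 34.00.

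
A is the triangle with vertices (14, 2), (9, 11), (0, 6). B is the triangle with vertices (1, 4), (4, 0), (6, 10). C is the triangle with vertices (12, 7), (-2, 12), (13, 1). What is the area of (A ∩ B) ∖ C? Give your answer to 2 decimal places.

|A ∩ B| = 7.6054.
|(A ∩ B) ∩ C| = 2.2667.
|(A ∩ B) ∖ C| = 7.6054 − 2.2667 = 5.34.

5.34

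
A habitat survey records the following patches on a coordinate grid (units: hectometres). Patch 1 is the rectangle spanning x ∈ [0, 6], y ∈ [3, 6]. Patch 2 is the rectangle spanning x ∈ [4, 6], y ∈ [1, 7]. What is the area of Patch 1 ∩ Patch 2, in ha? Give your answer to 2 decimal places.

|Patch 1∩Patch 2|: x∈[4,6], y∈[3,6] → 2·3 = 6.

6.00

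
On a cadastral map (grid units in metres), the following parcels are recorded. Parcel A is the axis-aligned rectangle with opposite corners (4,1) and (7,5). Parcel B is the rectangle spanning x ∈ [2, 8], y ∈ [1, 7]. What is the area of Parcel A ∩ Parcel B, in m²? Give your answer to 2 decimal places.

|Parcel A∩Parcel B|: x∈[4,7], y∈[1,5] → 3·4 = 12.

12.00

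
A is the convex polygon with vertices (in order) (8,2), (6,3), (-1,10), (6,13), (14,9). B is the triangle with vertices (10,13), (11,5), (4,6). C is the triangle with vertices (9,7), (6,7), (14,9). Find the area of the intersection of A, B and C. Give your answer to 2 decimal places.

2.15

The intersection is the polygon with vertices (10.667,7.667), (9,7), (6,7), (10.606,8.152).
By the shoelace formula its area is 2.15.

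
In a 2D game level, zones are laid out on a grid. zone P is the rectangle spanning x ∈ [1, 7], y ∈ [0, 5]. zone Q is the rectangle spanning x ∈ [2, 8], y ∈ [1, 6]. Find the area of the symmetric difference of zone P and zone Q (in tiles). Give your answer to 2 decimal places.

|zone P∩zone Q|: x∈[2,7], y∈[1,5] → 5·4 = 20.
|zone P △ zone Q| = |zone P| + |zone Q| − 2·|zone P∩zone Q| = 30 + 30 − 40 = 20.00.

20.00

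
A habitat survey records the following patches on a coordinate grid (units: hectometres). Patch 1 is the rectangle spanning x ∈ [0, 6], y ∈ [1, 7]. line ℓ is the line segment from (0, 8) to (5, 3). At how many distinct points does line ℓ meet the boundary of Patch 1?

1

The segment meets the boundary at (1,7).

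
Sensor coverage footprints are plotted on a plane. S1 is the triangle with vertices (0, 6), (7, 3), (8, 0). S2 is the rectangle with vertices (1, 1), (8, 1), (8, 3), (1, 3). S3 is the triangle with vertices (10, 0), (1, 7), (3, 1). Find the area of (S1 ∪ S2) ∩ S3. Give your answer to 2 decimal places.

13.48

|S1 ∪ S2| = 19.
|(S1 ∪ S2) ∩ S3| = 13.48.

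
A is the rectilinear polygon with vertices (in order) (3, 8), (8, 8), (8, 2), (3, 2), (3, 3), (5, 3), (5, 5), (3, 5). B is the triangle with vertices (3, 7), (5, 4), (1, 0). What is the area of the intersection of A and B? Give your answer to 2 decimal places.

1.83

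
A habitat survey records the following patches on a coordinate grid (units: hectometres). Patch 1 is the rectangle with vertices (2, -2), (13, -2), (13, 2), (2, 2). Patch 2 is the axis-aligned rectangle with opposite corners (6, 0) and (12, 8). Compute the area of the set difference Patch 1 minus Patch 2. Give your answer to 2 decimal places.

|Patch 1∩Patch 2|: x∈[6,12], y∈[0,2] → 6·2 = 12.
|Patch 1| = 44.
|Patch 1 ∖ Patch 2| = |Patch 1| − |Patch 1∩Patch 2| = 44 − 12 = 32.00.

32.00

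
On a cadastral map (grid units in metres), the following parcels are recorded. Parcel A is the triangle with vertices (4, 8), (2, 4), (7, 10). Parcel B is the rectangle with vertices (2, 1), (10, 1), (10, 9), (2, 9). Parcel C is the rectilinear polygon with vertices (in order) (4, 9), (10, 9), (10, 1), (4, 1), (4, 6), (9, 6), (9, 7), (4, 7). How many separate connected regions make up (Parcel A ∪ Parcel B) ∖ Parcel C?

2

(Parcel A ∪ Parcel B) ∖ Parcel C splits into 2 disjoint pieces (area 0.3333, area 21).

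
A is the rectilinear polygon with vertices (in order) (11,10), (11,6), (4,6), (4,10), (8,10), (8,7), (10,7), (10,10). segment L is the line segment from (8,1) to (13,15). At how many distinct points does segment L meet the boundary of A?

2

The segment meets the boundary at (11,9.4), (9.786,6).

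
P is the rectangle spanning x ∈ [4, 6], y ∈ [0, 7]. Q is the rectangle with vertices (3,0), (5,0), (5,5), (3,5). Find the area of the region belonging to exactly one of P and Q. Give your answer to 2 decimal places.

|P∩Q|: x∈[4,5], y∈[0,5] → 1·5 = 5.
|P △ Q| = |P| + |Q| − 2·|P∩Q| = 14 + 10 − 10 = 14.00.

14.00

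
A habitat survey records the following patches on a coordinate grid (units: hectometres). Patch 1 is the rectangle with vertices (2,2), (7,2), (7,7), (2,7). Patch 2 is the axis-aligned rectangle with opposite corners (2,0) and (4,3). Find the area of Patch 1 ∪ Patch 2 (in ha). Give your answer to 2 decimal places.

By inclusion–exclusion:
Individual areas: |Patch 1| = 25, |Patch 2| = 6.
|Patch 1∩Patch 2|: x∈[2,4], y∈[2,3] → 2·1 = 2.
|Patch 1 ∪ Patch 2| = 31 − 2 = 29.00.

29.00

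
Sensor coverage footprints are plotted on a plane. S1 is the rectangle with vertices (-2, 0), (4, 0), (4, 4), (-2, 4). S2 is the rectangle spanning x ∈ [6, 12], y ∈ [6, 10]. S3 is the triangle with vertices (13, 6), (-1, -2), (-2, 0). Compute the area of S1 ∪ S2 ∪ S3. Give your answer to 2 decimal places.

59.44

By inclusion–exclusion:
Individual areas: |S1| = 24, |S2| = 24, |S3| = 18.
|S1∩S2| = 0 (no overlap).
|S1∩S3| = 6.5571.
|S2∩S3| = 0.
|S1∩S2∩S3| = 0.
|S1 ∪ S2 ∪ S3| = 66 − 6.5571 + 0 = 59.44.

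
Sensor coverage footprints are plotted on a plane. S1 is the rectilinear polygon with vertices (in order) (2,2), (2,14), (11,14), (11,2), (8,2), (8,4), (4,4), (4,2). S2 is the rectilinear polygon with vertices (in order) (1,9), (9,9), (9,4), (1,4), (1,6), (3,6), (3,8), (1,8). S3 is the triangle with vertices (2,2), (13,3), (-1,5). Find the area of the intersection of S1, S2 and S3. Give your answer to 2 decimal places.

The intersection is the polygon with vertices (4,4), (2,4), (2,4.571), (6,4).
By the shoelace formula its area is 1.14.

1.14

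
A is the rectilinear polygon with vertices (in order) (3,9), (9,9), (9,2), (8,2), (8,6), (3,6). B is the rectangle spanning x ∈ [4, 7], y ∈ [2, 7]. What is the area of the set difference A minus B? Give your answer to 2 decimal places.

|A| = 22, |A∩B| = 3.
|A ∖ B| = |A| − |A∩B| = 22 − 3 = 19.00.

19.00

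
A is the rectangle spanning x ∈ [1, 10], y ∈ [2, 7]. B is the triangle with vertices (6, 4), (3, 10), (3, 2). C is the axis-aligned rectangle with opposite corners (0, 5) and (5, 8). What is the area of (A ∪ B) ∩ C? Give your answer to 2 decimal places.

The region (A ∪ B) ∩ C is the polygon with vertices (1,7), (3,7), (3,8), (4,8), (4.5,7), (5,7), (5,5), (1,5).
By the shoelace formula its area is 9.25.

9.25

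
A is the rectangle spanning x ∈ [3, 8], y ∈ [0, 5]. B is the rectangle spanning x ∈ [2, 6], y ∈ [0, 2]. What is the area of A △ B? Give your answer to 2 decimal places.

21.00

|A∩B|: x∈[3,6], y∈[0,2] → 3·2 = 6.
|A △ B| = |A| + |B| − 2·|A∩B| = 25 + 8 − 12 = 21.00.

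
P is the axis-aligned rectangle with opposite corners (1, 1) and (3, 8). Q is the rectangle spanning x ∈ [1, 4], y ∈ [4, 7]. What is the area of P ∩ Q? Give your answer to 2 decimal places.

6.00

|P∩Q|: x∈[1,3], y∈[4,7] → 2·3 = 6.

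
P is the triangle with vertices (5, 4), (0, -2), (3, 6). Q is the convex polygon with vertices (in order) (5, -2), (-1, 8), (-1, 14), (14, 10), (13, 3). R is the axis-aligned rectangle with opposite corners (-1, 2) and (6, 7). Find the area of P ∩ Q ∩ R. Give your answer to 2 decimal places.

6.71

The intersection is the polygon with vertices (1.923,3.128), (3,6), (5,4), (3.333,2), (2.6,2).
By the shoelace formula its area is 6.71.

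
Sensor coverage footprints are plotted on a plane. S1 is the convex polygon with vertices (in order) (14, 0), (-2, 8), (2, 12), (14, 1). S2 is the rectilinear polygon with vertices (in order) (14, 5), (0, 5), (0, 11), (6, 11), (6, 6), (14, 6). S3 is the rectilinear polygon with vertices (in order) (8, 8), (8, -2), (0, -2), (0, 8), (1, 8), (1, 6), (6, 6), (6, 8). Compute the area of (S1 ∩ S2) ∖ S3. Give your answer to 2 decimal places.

24.46

|S1 ∩ S2| = 30.7121.
|(S1 ∩ S2) ∩ S3| = 6.25.
|(S1 ∩ S2) ∖ S3| = 30.7121 − 6.25 = 24.46.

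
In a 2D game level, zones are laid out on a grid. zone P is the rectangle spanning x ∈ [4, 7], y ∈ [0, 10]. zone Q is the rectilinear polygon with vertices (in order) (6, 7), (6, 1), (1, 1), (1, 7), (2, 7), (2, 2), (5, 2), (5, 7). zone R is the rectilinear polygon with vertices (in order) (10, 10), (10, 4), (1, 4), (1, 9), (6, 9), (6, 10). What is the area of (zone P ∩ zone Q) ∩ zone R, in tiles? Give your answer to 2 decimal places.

3.00

The region (zone P ∩ zone Q) ∩ zone R is the polygon with vertices (5,7), (6,7), (6,4), (5,4).
By the shoelace formula its area is 3.00.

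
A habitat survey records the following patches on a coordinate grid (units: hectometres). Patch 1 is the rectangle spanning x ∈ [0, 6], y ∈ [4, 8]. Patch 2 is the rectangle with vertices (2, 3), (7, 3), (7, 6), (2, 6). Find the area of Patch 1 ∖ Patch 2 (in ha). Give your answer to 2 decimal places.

16.00

|Patch 1∩Patch 2|: x∈[2,6], y∈[4,6] → 4·2 = 8.
|Patch 1| = 24.
|Patch 1 ∖ Patch 2| = |Patch 1| − |Patch 1∩Patch 2| = 24 − 8 = 16.00.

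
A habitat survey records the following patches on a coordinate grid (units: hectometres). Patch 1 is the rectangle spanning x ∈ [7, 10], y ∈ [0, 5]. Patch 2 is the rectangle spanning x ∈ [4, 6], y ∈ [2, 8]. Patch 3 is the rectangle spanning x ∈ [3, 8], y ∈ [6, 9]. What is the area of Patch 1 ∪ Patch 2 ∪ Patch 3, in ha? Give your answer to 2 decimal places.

38.00

By inclusion–exclusion:
Individual areas: |Patch 1| = 15, |Patch 2| = 12, |Patch 3| = 15.
|Patch 1∩Patch 2| = 0 (no overlap).
|Patch 1∩Patch 3| = 0 (no overlap).
|Patch 2∩Patch 3|: x∈[4,6], y∈[6,8] → 2·2 = 4.
|Patch 1∩Patch 2∩Patch 3| = 0.
|Patch 1 ∪ Patch 2 ∪ Patch 3| = 42 − 4 + 0 = 38.00.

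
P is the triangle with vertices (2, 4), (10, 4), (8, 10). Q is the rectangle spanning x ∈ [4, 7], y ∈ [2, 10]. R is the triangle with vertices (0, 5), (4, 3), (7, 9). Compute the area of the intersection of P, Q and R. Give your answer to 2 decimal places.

4.25

The intersection is the polygon with vertices (4,6), (7,9), (4.5,4), (4,4).
By the shoelace formula its area is 4.25.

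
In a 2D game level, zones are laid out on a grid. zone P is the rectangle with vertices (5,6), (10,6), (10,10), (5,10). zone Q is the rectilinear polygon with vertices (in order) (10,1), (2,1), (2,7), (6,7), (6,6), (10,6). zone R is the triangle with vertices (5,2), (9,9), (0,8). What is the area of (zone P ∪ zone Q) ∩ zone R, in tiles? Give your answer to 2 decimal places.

The region (zone P ∪ zone Q) ∩ zone R is the polygon with vertices (2,7), (5,7), (5,8.556), (9,9), (5,2), (2,5.6).
By the shoelace formula its area is 22.71.

22.71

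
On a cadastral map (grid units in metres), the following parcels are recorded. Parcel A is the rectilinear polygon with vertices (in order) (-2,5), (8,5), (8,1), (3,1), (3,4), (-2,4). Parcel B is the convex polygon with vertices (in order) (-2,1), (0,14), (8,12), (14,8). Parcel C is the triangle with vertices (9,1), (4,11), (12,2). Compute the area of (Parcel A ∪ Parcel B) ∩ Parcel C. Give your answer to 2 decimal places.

7.24

The region (Parcel A ∪ Parcel B) ∩ Parcel C is the polygon with vertices (7.143,5), (8,5), (8,3), (4,11), (8.72,5.69).
By the shoelace formula its area is 7.24.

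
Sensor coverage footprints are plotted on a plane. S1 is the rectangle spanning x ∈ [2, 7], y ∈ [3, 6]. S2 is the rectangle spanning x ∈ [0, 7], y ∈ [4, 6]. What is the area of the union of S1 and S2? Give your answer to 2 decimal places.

19.00

By inclusion–exclusion:
Individual areas: |S1| = 15, |S2| = 14.
|S1∩S2|: x∈[2,7], y∈[4,6] → 5·2 = 10.
|S1 ∪ S2| = 29 − 10 = 19.00.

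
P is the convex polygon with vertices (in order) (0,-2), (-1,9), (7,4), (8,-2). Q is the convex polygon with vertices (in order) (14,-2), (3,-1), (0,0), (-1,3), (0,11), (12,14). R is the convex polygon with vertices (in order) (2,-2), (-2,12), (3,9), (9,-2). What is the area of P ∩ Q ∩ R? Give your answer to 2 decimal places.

46.29

The intersection is the polygon with vertices (-0.304,8.565), (5.069,5.207), (7.56,0.64), (7.908,-1.446), (3,-1), (1.579,-0.526), (-0.522,6.826).
By the shoelace formula its area is 46.29.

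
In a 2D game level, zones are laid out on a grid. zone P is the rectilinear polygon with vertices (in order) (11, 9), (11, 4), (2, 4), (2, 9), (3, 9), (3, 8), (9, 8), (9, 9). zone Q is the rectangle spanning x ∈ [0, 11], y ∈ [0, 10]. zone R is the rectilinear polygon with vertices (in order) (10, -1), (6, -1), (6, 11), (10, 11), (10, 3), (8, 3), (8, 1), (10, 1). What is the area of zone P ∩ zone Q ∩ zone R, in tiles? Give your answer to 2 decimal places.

17.00

The intersection is the polygon with vertices (6,4), (6,8), (9,8), (9,9), (10,9), (10,4).
By the shoelace formula its area is 17.00.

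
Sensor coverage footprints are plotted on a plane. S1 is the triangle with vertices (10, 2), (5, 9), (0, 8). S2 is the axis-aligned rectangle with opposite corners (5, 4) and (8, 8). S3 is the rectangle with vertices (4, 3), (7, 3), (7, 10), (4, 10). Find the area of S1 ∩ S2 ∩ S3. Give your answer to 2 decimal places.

The intersection is the polygon with vertices (6.667,4), (5,5), (5,8), (5.714,8), (7,6.2), (7,4).
By the shoelace formula its area is 6.01.

6.01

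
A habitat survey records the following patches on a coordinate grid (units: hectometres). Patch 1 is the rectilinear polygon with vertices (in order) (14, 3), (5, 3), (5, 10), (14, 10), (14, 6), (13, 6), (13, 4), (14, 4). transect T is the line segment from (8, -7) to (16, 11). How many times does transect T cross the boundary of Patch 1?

The segment meets the boundary at (14,6.5), (13.778,6), (12.444,3), (13,4.25).

4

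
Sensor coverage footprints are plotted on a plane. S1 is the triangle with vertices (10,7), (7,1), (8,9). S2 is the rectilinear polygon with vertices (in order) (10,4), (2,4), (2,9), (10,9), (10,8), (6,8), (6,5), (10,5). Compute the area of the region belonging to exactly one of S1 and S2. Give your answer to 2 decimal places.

33.25

|S1| = 9, |S2| = 28, |S1∩S2| = 1.875.
|S1 △ S2| = |S1| + |S2| − 2·|S1∩S2| = 9 + 28 − 3.75 = 33.25.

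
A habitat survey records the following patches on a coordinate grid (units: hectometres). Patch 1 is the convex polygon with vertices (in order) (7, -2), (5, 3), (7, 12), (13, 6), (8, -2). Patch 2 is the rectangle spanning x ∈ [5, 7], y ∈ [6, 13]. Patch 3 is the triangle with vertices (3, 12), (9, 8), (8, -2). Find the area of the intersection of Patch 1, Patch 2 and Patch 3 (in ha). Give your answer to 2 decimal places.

The intersection is the polygon with vertices (7,6), (5.667,6), (6.484,9.677), (7,9.333).
By the shoelace formula its area is 3.31.

3.31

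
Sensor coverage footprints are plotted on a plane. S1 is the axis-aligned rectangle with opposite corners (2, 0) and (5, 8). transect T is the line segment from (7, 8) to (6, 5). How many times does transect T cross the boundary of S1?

The segment lies entirely outside S1 and never meets its boundary.

0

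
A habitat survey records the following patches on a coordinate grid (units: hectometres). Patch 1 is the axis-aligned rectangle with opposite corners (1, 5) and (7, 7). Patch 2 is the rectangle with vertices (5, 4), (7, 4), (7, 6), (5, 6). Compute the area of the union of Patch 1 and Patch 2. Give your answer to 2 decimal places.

By inclusion–exclusion:
Individual areas: |Patch 1| = 12, |Patch 2| = 4.
|Patch 1∩Patch 2|: x∈[5,7], y∈[5,6] → 2·1 = 2.
|Patch 1 ∪ Patch 2| = 16 − 2 = 14.00.

14.00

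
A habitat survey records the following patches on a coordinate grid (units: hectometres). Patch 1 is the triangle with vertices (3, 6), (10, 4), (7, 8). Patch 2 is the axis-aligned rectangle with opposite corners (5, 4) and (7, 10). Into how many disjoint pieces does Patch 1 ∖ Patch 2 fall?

2

Patch 1 ∖ Patch 2 splits into 2 disjoint pieces (area 1.5714, area 4.7143).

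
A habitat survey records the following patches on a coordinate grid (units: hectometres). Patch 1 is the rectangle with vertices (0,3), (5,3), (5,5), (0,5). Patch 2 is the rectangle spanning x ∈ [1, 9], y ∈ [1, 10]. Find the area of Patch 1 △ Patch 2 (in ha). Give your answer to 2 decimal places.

|Patch 1∩Patch 2|: x∈[1,5], y∈[3,5] → 4·2 = 8.
|Patch 1 △ Patch 2| = |Patch 1| + |Patch 2| − 2·|Patch 1∩Patch 2| = 10 + 72 − 16 = 66.00.

66.00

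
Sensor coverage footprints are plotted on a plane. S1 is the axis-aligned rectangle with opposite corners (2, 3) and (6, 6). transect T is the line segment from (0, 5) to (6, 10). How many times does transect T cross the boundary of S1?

0

The segment lies entirely outside S1 and never meets its boundary.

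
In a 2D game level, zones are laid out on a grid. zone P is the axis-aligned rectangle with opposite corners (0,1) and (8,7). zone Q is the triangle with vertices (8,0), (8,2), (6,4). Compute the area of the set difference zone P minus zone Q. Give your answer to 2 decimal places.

46.25

|zone P| = 48, |zone P∩zone Q| = 1.75.
|zone P ∖ zone Q| = |zone P| − |zone P∩zone Q| = 48 − 1.75 = 46.25.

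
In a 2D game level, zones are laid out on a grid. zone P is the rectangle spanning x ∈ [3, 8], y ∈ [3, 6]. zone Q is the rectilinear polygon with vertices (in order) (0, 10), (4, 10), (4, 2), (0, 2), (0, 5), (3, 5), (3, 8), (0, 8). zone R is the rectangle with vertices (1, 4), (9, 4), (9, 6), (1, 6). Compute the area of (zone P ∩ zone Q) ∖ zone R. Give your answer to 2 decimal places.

|zone P ∩ zone Q| = 3.
|(zone P ∩ zone Q) ∩ zone R| = 2.
|(zone P ∩ zone Q) ∖ zone R| = 3 − 2 = 1.00.

1.00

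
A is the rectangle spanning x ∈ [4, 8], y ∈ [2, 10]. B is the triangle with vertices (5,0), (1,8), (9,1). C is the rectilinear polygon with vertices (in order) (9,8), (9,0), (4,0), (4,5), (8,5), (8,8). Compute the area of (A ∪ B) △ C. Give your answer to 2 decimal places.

|A ∪ B| = 43.4911.
|(A ∪ B) ∩ C| = 18.4286.
|(A ∪ B) △ C| = 43.4911 + 28 − 36.8571 = 34.63.

34.63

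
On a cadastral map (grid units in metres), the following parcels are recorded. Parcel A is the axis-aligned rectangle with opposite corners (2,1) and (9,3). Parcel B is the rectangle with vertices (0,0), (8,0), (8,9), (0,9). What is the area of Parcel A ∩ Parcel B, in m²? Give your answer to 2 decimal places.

12.00

|Parcel A∩Parcel B|: x∈[2,8], y∈[1,3] → 6·2 = 12.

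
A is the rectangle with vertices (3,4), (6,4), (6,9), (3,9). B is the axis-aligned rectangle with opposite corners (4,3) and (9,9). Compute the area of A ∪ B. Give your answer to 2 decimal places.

By inclusion–exclusion:
Individual areas: |A| = 15, |B| = 30.
|A∩B|: x∈[4,6], y∈[4,9] → 2·5 = 10.
|A ∪ B| = 45 − 10 = 35.00.

35.00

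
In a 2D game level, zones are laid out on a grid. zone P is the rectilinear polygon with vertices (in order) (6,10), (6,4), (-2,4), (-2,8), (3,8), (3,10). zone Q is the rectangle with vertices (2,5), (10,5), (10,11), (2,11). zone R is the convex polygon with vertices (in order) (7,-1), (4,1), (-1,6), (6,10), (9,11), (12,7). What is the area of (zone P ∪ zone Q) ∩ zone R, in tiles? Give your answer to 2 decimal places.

47.83

The region (zone P ∪ zone Q) ∩ zone R is the polygon with vertices (1,4), (-1,6), (6,10), (9,11), (10,9.667), (10,5), (6,5), (6,4).
By the shoelace formula its area is 47.83.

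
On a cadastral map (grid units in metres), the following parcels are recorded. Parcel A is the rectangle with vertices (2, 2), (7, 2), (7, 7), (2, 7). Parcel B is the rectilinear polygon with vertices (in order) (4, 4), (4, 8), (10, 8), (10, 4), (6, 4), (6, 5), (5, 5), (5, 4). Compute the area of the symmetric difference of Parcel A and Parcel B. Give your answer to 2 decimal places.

|Parcel A| = 25, |Parcel B| = 23, |Parcel A∩Parcel B| = 8.
|Parcel A △ Parcel B| = |Parcel A| + |Parcel B| − 2·|Parcel A∩Parcel B| = 25 + 23 − 16 = 32.00.

32.00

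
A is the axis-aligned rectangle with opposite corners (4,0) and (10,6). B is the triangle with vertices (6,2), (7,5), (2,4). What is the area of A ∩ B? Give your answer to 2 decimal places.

The intersection is the polygon with vertices (4,4.4), (7,5), (6,2), (4,3).
By the shoelace formula its area is 5.60.

5.60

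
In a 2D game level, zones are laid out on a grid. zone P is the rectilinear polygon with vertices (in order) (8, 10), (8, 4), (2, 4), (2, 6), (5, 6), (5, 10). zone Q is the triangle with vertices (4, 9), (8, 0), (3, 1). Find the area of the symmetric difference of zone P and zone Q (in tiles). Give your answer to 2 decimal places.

35.14

|zone P| = 24, |zone Q| = 20.5, |zone P∩zone Q| = 4.6806.
|zone P △ zone Q| = |zone P| + |zone Q| − 2·|zone P∩zone Q| = 24 + 20.5 − 9.3611 = 35.14.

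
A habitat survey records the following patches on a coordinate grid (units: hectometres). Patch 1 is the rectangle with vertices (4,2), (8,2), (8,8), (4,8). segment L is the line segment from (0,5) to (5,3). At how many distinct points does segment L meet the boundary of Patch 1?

The segment meets the boundary at (4,3.4).

1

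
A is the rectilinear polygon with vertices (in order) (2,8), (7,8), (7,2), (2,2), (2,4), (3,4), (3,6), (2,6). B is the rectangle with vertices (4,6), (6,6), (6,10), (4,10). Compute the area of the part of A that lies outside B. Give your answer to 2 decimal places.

|A| = 28, |A∩B| = 4.
|A ∖ B| = |A| − |A∩B| = 28 − 4 = 24.00.

24.00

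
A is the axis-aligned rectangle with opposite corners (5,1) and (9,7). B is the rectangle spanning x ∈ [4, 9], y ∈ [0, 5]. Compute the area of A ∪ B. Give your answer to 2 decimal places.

33.00

By inclusion–exclusion:
Individual areas: |A| = 24, |B| = 25.
|A∩B|: x∈[5,9], y∈[1,5] → 4·4 = 16.
|A ∪ B| = 49 − 16 = 33.00.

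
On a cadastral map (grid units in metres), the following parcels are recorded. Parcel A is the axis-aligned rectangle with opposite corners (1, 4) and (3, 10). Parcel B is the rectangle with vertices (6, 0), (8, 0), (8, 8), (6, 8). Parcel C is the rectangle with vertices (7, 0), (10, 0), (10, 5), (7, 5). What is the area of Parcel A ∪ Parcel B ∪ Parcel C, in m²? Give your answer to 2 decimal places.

By inclusion–exclusion:
Individual areas: |Parcel A| = 12, |Parcel B| = 16, |Parcel C| = 15.
|Parcel A∩Parcel B| = 0 (no overlap).
|Parcel A∩Parcel C| = 0 (no overlap).
|Parcel B∩Parcel C|: x∈[7,8], y∈[0,5] → 1·5 = 5.
|Parcel A∩Parcel B∩Parcel C| = 0.
|Parcel A ∪ Parcel B ∪ Parcel C| = 43 − 5 + 0 = 38.00.

38.00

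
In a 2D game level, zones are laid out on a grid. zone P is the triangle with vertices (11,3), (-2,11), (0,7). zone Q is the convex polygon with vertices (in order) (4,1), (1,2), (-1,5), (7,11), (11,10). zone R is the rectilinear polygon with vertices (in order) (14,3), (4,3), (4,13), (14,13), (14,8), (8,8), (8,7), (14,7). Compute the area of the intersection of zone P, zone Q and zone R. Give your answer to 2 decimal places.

4.20

The intersection is the polygon with vertices (6.756,4.543), (4,5.545), (4,7.308), (7.318,5.266).
By the shoelace formula its area is 4.20.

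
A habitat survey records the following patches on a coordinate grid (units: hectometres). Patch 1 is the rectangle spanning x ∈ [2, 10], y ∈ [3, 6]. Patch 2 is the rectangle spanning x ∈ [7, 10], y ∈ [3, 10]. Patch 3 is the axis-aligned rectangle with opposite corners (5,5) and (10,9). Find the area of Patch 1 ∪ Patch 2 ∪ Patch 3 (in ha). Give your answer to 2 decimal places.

By inclusion–exclusion:
Individual areas: |Patch 1| = 24, |Patch 2| = 21, |Patch 3| = 20.
|Patch 1∩Patch 2|: x∈[7,10], y∈[3,6] → 3·3 = 9.
|Patch 1∩Patch 3|: x∈[5,10], y∈[5,6] → 5·1 = 5.
|Patch 2∩Patch 3|: x∈[7,10], y∈[5,9] → 3·4 = 12.
|Patch 1∩Patch 2∩Patch 3| = 3.
|Patch 1 ∪ Patch 2 ∪ Patch 3| = 65 − 26 + 3 = 42.00.

42.00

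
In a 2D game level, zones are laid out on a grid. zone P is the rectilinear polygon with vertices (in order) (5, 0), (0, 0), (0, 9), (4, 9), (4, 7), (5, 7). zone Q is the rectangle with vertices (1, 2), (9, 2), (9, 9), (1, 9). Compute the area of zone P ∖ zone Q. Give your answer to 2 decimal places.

|zone P| = 43, |zone P∩zone Q| = 26.
|zone P ∖ zone Q| = |zone P| − |zone P∩zone Q| = 43 − 26 = 17.00.

17.00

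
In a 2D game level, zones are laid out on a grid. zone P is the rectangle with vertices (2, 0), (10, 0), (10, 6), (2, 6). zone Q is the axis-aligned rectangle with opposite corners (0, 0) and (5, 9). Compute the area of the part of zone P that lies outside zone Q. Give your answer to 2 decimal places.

|zone P∩zone Q|: x∈[2,5], y∈[0,6] → 3·6 = 18.
|zone P| = 48.
|zone P ∖ zone Q| = |zone P| − |zone P∩zone Q| = 48 − 18 = 30.00.

30.00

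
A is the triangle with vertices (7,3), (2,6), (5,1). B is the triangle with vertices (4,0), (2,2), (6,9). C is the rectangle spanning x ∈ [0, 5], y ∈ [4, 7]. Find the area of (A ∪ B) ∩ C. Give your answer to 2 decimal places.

|A ∪ B| = 16.2472.
|(A ∪ B) ∩ C| = 4.05.

4.05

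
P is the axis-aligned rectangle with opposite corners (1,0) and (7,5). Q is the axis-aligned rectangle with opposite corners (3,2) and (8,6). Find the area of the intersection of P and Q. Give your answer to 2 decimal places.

12.00

|P∩Q|: x∈[3,7], y∈[2,5] → 4·3 = 12.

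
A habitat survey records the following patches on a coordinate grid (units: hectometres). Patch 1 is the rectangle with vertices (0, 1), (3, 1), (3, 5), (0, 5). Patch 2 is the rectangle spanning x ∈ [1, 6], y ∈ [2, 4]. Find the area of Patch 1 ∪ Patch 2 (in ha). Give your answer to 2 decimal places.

By inclusion–exclusion:
Individual areas: |Patch 1| = 12, |Patch 2| = 10.
|Patch 1∩Patch 2|: x∈[1,3], y∈[2,4] → 2·2 = 4.
|Patch 1 ∪ Patch 2| = 22 − 4 = 18.00.

18.00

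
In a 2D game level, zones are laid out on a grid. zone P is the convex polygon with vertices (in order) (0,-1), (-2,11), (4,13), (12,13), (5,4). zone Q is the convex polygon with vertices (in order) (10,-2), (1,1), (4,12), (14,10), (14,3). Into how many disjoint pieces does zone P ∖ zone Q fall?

1

zone P ∖ zone Q is a single connected region.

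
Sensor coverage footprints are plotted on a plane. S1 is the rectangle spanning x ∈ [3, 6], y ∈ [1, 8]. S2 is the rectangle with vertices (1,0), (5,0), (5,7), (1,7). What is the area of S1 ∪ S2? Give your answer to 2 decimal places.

By inclusion–exclusion:
Individual areas: |S1| = 21, |S2| = 28.
|S1∩S2|: x∈[3,5], y∈[1,7] → 2·6 = 12.
|S1 ∪ S2| = 49 − 12 = 37.00.

37.00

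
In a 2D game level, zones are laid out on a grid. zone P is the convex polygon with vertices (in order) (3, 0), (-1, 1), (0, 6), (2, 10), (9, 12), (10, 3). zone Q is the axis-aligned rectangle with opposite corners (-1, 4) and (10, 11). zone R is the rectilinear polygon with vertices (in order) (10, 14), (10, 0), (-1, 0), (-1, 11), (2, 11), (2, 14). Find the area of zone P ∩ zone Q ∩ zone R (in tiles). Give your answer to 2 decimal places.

The intersection is the polygon with vertices (2,10), (5.5,11), (9.111,11), (9.889,4), (-0.4,4), (0,6).
By the shoelace formula its area is 59.15.

59.15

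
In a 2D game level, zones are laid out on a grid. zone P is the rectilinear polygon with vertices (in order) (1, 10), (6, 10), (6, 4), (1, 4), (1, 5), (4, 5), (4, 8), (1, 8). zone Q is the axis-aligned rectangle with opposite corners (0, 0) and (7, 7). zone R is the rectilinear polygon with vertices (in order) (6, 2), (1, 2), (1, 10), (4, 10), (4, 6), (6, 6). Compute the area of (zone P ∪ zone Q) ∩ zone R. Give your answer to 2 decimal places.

|zone P ∪ zone Q| = 61.
|(zone P ∪ zone Q) ∩ zone R| = 29.00.

29.00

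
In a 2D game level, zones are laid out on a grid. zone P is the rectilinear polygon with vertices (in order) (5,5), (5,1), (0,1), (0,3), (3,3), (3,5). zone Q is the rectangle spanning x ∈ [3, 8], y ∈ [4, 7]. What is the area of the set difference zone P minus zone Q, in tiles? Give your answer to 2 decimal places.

12.00

|zone P| = 14, |zone P∩zone Q| = 2.
|zone P ∖ zone Q| = |zone P| − |zone P∩zone Q| = 14 − 2 = 12.00.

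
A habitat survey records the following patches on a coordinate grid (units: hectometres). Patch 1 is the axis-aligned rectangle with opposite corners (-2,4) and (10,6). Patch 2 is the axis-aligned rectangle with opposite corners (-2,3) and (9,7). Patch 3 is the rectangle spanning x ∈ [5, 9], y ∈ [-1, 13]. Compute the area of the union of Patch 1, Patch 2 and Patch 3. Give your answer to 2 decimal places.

By inclusion–exclusion:
Individual areas: |Patch 1| = 24, |Patch 2| = 44, |Patch 3| = 56.
|Patch 1∩Patch 2|: x∈[-2,9], y∈[4,6] → 11·2 = 22.
|Patch 1∩Patch 3|: x∈[5,9], y∈[4,6] → 4·2 = 8.
|Patch 2∩Patch 3|: x∈[5,9], y∈[3,7] → 4·4 = 16.
|Patch 1∩Patch 2∩Patch 3| = 8.
|Patch 1 ∪ Patch 2 ∪ Patch 3| = 124 − 46 + 8 = 86.00.

86.00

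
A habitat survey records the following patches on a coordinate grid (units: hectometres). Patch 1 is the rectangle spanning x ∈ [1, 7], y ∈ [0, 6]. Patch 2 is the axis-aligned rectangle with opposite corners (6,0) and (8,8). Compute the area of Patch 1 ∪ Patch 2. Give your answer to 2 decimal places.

By inclusion–exclusion:
Individual areas: |Patch 1| = 36, |Patch 2| = 16.
|Patch 1∩Patch 2|: x∈[6,7], y∈[0,6] → 1·6 = 6.
|Patch 1 ∪ Patch 2| = 52 − 6 = 46.00.

46.00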